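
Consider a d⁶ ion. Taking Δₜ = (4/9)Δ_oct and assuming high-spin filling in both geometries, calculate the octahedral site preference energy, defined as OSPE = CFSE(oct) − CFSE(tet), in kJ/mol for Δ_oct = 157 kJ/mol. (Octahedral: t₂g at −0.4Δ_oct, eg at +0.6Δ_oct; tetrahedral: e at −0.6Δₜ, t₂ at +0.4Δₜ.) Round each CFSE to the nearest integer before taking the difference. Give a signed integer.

-21

Octahedral (high-spin): t2g^4 e_g^2, CFSE = 4(−0.4) + 2(+0.6) = -0.4Δ_oct = -0.4 × 157 = -63 kJ/mol.
Tetrahedral e^3 t2^3 gives -0.6Δₜ = -0.6 × (4/9) × 157 = -42 kJ/mol.
Subtracting, OSPE = -63 − (-42) = -21 kJ/mol.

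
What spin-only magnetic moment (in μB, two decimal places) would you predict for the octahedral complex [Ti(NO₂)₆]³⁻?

Each NO₂⁻ contributes -1; 6 × (-1) = -6. With overall charge -3, Ti is in the +3 oxidation state.
Group 4 minus oxidation state +3 gives a d¹ configuration for Ti³⁺.
For octahedral d¹ the high- and low-spin configurations coincide.
Configuration: t₂g¹ eg⁰ → 1 unpaired electron.
μ(spin-only) = √[1(1+2)] = √3 ≈ 1.73 μB.

1.73 μB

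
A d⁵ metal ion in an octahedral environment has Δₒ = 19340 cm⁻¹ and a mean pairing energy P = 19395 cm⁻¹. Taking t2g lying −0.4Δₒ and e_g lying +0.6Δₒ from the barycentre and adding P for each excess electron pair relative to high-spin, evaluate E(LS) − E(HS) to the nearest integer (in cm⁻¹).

In the high-spin limit (t2g^3 e_g^2) the orbital term is 0.0Δₒ = 0 cm⁻¹, with no excess pairing.
For low-spin the configuration is t2g^5 e_g^0: orbital energy -2.0 × 19340 = -38680 cm⁻¹, and 2 additional pairs relative to high-spin add 38790 cm⁻¹, giving 110 cm⁻¹.
E(LS) − E(HS) = 110 − (0) = 110 cm⁻¹.

110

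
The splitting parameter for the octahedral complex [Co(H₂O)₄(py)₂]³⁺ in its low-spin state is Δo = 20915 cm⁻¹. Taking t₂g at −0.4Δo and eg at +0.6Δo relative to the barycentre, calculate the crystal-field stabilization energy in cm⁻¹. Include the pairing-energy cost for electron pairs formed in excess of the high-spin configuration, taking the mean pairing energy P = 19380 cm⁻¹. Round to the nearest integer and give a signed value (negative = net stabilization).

Ligand charges: 4×(+0) from H₂O and 2×(+0) from py sum to +0; with overall charge +3, Co is +3.
Co sits in group 9; removing 3 electrons leaves Co³⁺ with 9 − 3 = 6 d electrons.
Configuration: t₂g⁶ eg⁰.
The orbital stabilization is -2.4Δo = -2.4 × 20915 = -50196 cm⁻¹.
Relative to high-spin t₂g⁴ eg² (1 paired), the low-spin configuration has 2 additional pairs, contributing +2 × 19380 = +38760 cm⁻¹.
Overall CFSE = -50196 + 38760 = -11436 cm⁻¹.

-11436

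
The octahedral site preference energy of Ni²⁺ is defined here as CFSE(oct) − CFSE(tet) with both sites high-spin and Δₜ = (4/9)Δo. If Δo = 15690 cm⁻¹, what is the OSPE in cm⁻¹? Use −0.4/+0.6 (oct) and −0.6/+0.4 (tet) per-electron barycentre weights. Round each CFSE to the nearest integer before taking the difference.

-13249

Ni²⁺: group 10, so d-count = 10 − 2 = 8.
In an octahedral site d⁸ (HS) is t₂g⁶ eg², giving CFSE(oct) = -1.2Δo = -18828 cm⁻¹.
Tetrahedral: e⁴ t₂⁴, CFSE = 4(−0.6) + 4(+0.4) = -0.8Δₜ = -0.8 × (4/9) × 15690 = -5579 cm⁻¹.
Subtracting, OSPE = -18828 − (-5579) = -13249 cm⁻¹.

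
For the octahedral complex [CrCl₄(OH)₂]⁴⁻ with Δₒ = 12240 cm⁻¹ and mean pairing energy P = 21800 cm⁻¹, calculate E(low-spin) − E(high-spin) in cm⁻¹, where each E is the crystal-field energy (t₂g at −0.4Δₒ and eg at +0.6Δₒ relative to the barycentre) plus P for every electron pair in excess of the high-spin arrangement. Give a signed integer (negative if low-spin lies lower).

Ligand charges: 4×(-1) from Cl⁻ and 2×(-1) from OH⁻ sum to -6; with overall charge -4, Cr is +2.
Cr is in group 6, so Cr²⁺ is d⁴ (6 − 2 = 4).
High-spin d⁴ fills as t₂g³ eg¹ with CFSE 3(−0.4) + 1(+0.6) = -0.6Δₒ = -7344 cm⁻¹.
Low-spin: t₂g⁴ eg⁰, orbital CFSE = -1.6Δₒ = -19584 cm⁻¹; plus 1 excess pair × P = +21800 cm⁻¹; total 2216 cm⁻¹.
The difference is 2216 − (-7344) = 9560 cm⁻¹, so high-spin lies lower.

9560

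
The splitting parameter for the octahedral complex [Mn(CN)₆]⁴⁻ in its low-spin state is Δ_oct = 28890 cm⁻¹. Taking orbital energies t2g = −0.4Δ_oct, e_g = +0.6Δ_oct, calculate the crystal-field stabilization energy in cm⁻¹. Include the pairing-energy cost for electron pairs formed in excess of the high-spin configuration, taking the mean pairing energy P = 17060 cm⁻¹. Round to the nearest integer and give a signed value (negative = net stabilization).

Each CN⁻ contributes -1; 6 × (-1) = -6. With overall charge -4, Mn is in the +2 oxidation state.
Mn sits in group 7; removing 2 electrons leaves Mn²⁺ with 7 − 2 = 5 d electrons.
Electron filling gives t2g^5 e_g^0.
The orbital stabilization is -2.0Δ_oct = -2.0 × 28890 = -57780 cm⁻¹.
Pairing penalty: 2 pairs vs 0 in the high-spin reference → 2 extra × P = 34120 cm⁻¹.
Combining: -57780 + 34120 = -23660 cm⁻¹.

-23660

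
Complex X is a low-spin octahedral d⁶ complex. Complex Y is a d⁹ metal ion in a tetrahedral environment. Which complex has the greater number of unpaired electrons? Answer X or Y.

Y

X: t₂g⁶ eg⁰ → 0 unpaired.
Y: Tetrahedral splitting is small, so the complex is high-spin; e⁴ t₂⁵ → 1 unpaired.
So Y has more unpaired electrons.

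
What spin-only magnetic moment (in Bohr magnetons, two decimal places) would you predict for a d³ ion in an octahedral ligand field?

3.87 Bohr magnetons

Configuration: t2g^3 e_g^0 → 3 unpaired electrons.
μ(spin-only) = √[3(3+2)] = √15 ≈ 3.87 Bohr magnetons.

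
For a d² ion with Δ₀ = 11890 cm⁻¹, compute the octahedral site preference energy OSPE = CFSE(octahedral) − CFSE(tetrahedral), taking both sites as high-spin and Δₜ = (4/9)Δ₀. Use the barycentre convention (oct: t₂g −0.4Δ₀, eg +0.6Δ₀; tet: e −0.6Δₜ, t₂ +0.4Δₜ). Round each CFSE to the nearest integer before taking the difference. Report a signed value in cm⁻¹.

-3171

In an octahedral site d² (HS) is t2g^2 e_g^0, giving CFSE(oct) = -0.8Δ₀ = -9512 cm⁻¹.
In a tetrahedral site the filling is e^2 t2^0: CFSE(tet) = -1.2Δₜ = -1.2 × (4/9)(11890) = -6341 cm⁻¹.
OSPE = -9512 − (-6341) = -3171 cm⁻¹.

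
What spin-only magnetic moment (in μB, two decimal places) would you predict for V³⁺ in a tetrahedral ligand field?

2.83 μB

Group 5 minus oxidation state +3 gives a d² configuration for V³⁺.
Tetrahedral fields are weak (Δₜ ≈ 4/9 Δₒ), so electrons fill high-spin.
Configuration: e² t₂⁰ → 2 unpaired electrons.
μ(spin-only) = √[2(2+2)] = √8 ≈ 2.83 μB.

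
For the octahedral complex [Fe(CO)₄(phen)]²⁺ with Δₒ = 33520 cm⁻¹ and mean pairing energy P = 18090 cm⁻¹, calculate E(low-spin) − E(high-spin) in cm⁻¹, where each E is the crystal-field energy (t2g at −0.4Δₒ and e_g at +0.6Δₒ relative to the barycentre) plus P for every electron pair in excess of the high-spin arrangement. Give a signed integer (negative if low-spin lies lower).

Ligand charges: 4×(+0) from CO and 1×(+0) from phen sum to +0; with overall charge +2, Fe is +2.
Fe²⁺: group 8, so d-count = 8 − 2 = 6.
High-spin: t2g^4 e_g^2, CFSE = -0.4Δₒ = -13408 cm⁻¹.
Low-spin t2g^6 e_g^0 gives -2.4Δₒ = -80448 cm⁻¹, but forming 2 extra pairs costs 2P = 36180 cm⁻¹, so E(LS) = -80448 + 36180 = -44268 cm⁻¹.
Thus E(LS) − E(HS) = -30860 cm⁻¹.

-30860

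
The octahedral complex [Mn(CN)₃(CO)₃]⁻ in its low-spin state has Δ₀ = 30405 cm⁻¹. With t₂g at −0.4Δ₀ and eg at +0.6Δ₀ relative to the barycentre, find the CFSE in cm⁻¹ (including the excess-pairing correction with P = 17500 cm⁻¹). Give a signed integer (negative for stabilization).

-25810

Ligand charges: 3×(-1) from CN⁻ and 3×(+0) from CO sum to -3; with overall charge -1, Mn is +2.
Mn²⁺: group 7, so d-count = 7 − 2 = 5.
Configuration: t₂g⁵ eg⁰.
The orbital stabilization is -2.0Δ₀ = -2.0 × 30405 = -60810 cm⁻¹.
High-spin d⁵ would be t₂g³ eg² with 0 pairs; low-spin has 2, so 2 excess pairs cost +2P = +35000 cm⁻¹.
Net CFSE = -60810 + 35000 = -25810 cm⁻¹.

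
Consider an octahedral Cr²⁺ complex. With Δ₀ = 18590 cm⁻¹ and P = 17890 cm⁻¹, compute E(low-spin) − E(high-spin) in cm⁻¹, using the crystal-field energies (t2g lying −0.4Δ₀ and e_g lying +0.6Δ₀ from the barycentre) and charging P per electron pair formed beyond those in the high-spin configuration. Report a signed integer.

-700

Group 6 minus oxidation state +2 gives a d⁴ configuration for Cr²⁺.
High-spin: t2g^3 e_g^1, CFSE = -0.6Δ₀ = -11154 cm⁻¹.
Low-spin t2g^4 e_g^0 gives -1.6Δ₀ = -29744 cm⁻¹, but forming 1 extra pair costs 1P = 17890 cm⁻¹, so E(LS) = -29744 + 17890 = -11854 cm⁻¹.
The difference is -11854 − (-11154) = -700 cm⁻¹, so low-spin lies lower.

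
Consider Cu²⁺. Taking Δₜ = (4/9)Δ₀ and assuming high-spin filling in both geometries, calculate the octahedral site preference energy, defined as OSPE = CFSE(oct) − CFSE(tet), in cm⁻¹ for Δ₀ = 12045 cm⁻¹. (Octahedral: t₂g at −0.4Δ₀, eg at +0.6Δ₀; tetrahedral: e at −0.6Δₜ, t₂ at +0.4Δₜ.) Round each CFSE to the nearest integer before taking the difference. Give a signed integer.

Cu²⁺: group 11, so d-count = 11 − 2 = 9.
Octahedral (high-spin): t₂g⁶ eg³, CFSE = 6(−0.4) + 3(+0.6) = -0.6Δ₀ = -0.6 × 12045 = -7227 cm⁻¹.
In a tetrahedral site the filling is e⁴ t₂⁵: CFSE(tet) = -0.4Δₜ = -0.4 × (4/9)(12045) = -2141 cm⁻¹.
OSPE = -7227 − (-2141) = -5086 cm⁻¹.

-5086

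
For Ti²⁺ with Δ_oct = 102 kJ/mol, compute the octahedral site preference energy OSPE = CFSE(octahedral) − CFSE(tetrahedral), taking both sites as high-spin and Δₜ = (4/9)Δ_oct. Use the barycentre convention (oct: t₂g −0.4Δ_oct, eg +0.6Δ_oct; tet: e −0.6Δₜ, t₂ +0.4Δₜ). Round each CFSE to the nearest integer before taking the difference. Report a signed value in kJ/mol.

Ti is in group 4, so Ti²⁺ is d² (4 − 2 = 2).
Octahedral (high-spin): t₂g² eg⁰, CFSE = 2(−0.4) + 0(+0.6) = -0.8Δ_oct = -0.8 × 102 = -82 kJ/mol.
Tetrahedral e² t₂⁰ gives -1.2Δₜ = -1.2 × (4/9) × 102 = -54 kJ/mol.
OSPE = -82 − (-54) = -28 kJ/mol.

-28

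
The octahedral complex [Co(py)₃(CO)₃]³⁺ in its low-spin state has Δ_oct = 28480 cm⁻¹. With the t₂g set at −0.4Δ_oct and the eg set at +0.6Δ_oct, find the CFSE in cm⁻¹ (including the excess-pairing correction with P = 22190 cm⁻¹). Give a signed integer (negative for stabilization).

Ligand charges: 3×(+0) from py and 3×(+0) from CO sum to +0; with overall charge +3, Co is +3.
Group 9 minus oxidation state +3 gives a d⁶ configuration for Co³⁺.
Configuration: t₂g⁶ eg⁰.
Orbital CFSE = 6(-0.4) + 0(0.6) = -2.4Δ_oct = -2.4 × 28480 = -68352 cm⁻¹.
High-spin d⁶ would be t₂g⁴ eg² with 1 pair; low-spin has 3, so 2 excess pairs cost +2P = +44380 cm⁻¹.
Net CFSE = -68352 + 44380 = -23972 cm⁻¹.

-23972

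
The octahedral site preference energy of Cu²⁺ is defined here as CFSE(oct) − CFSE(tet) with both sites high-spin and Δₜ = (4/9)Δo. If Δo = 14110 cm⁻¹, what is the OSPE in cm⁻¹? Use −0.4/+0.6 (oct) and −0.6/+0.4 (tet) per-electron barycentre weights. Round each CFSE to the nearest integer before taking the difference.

-5958

Cu is in group 11, so Cu²⁺ is d⁹ (11 − 2 = 9).
In an octahedral site d⁹ (HS) is t₂g⁶ eg³, giving CFSE(oct) = -0.6Δo = -8466 cm⁻¹.
Tetrahedral e⁴ t₂⁵ gives -0.4Δₜ = -0.4 × (4/9) × 14110 = -2508 cm⁻¹.
Subtracting, OSPE = -8466 − (-2508) = -5958 cm⁻¹.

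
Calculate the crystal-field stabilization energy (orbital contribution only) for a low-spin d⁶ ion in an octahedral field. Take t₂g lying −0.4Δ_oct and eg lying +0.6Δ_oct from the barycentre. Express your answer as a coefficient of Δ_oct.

Configuration: t₂g⁶ eg⁰.
CFSE = 6(-0.4Δ_oct) + 0(0.6Δ_oct) = -2.4Δ_oct + 0.0Δ_oct = -2.4Δ_oct.

-2.4 Δ_oct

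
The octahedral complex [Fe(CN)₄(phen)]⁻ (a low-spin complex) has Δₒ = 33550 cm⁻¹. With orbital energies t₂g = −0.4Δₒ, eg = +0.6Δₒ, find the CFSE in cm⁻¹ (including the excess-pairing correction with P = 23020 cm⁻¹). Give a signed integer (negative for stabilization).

Ligand charges: 4×(-1) from CN⁻ and 1×(+0) from phen sum to -4; with overall charge -1, Fe is +3.
Fe sits in group 8; removing 3 electrons leaves Fe³⁺ with 8 − 3 = 5 d electrons.
Configuration: t₂g⁵ eg⁰.
The orbital stabilization is -2.0Δₒ = -2.0 × 33550 = -67100 cm⁻¹.
Pairing penalty: 2 pairs vs 0 in the high-spin reference → 2 extra × P = 46040 cm⁻¹.
Overall CFSE = -67100 + 46040 = -21060 cm⁻¹.

-21060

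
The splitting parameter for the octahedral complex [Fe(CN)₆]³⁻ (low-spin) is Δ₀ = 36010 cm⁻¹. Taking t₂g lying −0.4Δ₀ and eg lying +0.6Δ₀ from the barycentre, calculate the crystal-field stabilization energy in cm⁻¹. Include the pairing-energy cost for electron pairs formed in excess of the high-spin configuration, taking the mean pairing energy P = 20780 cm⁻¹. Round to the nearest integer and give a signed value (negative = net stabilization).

-30460

Each CN⁻ contributes -1; 6 × (-1) = -6. With overall charge -3, Fe is in the +3 oxidation state.
Group 8 minus oxidation state +3 gives a d⁵ configuration for Fe³⁺.
Configuration: t₂g⁵ eg⁰.
CFSE(orbital) = 5×(-0.4Δ₀) + 0×(0.6Δ₀) = -2.0Δ₀; with Δ₀ = 36010 cm⁻¹ that is -72020 cm⁻¹.
Pairing penalty: 2 pairs vs 0 in the high-spin reference → 2 extra × P = 41560 cm⁻¹.
Overall CFSE = -72020 + 41560 = -30460 cm⁻¹.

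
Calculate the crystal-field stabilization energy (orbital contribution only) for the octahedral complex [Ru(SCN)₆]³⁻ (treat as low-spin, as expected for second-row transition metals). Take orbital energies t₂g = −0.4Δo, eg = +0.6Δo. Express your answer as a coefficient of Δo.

-2.0 Δo

Each SCN⁻ contributes -1; 6 × (-1) = -6. With overall charge -3, Ru is in the +3 oxidation state.
Ru is in group 8, so Ru³⁺ is d⁵ (8 − 3 = 5).
Configuration: t₂g⁵ eg⁰.
CFSE = 5(-0.4Δo) + 0(0.6Δo) = -2.0Δo + 0.0Δo = -2.0Δo.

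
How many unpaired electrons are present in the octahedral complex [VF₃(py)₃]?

Ligand charges: 3×(-1) from F⁻ and 3×(+0) from py sum to -3; with overall charge +0, V is +3.
V³⁺: group 5, so d-count = 5 − 3 = 2.
Configuration: t2g^2 e_g^0, giving 2 unpaired electrons.

2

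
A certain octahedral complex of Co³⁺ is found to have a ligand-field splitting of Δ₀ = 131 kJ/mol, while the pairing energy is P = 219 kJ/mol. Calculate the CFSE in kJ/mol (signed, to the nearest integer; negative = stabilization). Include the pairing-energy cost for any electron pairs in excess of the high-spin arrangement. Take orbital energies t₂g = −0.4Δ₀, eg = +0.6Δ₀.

-52

Co³⁺: group 9, so d-count = 9 − 3 = 6.
Since Δ₀ = 131 kJ/mol < P = 219 kJ/mol, the complex adopts the high-spin configuration.
That gives t₂g⁴ eg².
Orbital CFSE = -0.4Δ₀ = -0.4 × 131 = -52 kJ/mol.
High-spin has no excess pairs, so no pairing correction applies.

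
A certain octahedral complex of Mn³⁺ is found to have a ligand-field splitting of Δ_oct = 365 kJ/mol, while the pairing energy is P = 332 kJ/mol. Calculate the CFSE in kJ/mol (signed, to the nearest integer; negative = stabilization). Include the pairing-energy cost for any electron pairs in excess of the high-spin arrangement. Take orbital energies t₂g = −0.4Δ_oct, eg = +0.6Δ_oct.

Group 7 minus oxidation state +3 gives a d⁴ configuration for Mn³⁺.
Δ_oct > P, so pairing is preferred: the ground state is low-spin.
Configuration: t₂g⁴ eg⁰.
Orbital CFSE = -1.6Δ_oct = -1.6 × 365 = -584 kJ/mol.
Excess pairs vs high-spin: 1 − 0 = 1; pairing cost = +332 kJ/mol.
Net CFSE = -584 + 332 = -252 kJ/mol.

-252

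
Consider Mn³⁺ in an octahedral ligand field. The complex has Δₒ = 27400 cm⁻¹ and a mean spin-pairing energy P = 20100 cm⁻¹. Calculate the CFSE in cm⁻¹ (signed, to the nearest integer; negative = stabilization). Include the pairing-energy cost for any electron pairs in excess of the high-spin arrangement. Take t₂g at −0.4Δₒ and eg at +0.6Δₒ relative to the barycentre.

-23740

Mn³⁺: group 7, so d-count = 7 − 3 = 4.
Here Δₒ > P (27400 > 20100), so the low-spin state is favoured.
Configuration: t₂g⁴ eg⁰.
Orbital CFSE = -1.6Δₒ = -1.6 × 27400 = -43840 cm⁻¹.
Excess pairs vs high-spin: 1 − 0 = 1; pairing cost = +20100 cm⁻¹.
Net CFSE = -43840 + 20100 = -23740 cm⁻¹.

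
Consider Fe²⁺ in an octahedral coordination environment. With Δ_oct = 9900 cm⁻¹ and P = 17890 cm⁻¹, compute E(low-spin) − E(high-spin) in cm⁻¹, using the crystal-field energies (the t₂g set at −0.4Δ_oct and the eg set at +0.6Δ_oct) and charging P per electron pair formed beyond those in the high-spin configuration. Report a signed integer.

15980

Fe sits in group 8; removing 2 electrons leaves Fe²⁺ with 8 − 2 = 6 d electrons.
High-spin: t₂g⁴ eg², CFSE = -0.4Δ_oct = -3960 cm⁻¹.
For low-spin the configuration is t₂g⁶ eg⁰: orbital energy -2.4 × 9900 = -23760 cm⁻¹, and 2 additional pairs relative to high-spin add 35780 cm⁻¹, giving 12020 cm⁻¹.
The difference is 12020 − (-3960) = 15980 cm⁻¹, so high-spin lies lower.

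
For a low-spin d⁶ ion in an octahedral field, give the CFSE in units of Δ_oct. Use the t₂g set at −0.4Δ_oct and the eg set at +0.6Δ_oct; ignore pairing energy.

-2.4 Δ_oct

Configuration: t₂g⁶ eg⁰.
CFSE = 6(-0.4Δ_oct) + 0(0.6Δ_oct) = -2.4Δ_oct + 0.0Δ_oct = -2.4Δ_oct.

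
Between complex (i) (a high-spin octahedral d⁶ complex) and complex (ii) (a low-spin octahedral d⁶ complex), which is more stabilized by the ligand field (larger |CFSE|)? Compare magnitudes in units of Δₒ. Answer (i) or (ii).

(ii)

(i): t₂g⁴ eg², CFSE = -0.4Δₒ.
(ii): t₂g⁶ eg⁰, CFSE = -2.4Δₒ.
So (ii) has the larger |CFSE|.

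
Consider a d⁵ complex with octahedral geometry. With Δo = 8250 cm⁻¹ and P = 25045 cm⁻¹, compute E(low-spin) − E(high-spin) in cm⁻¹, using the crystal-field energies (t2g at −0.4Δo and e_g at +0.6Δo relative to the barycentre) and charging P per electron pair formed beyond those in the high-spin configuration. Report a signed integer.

High-spin: t2g^3 e_g^2, CFSE = 0.0Δo = 0 cm⁻¹.
For low-spin the configuration is t2g^5 e_g^0: orbital energy -2.0 × 8250 = -16500 cm⁻¹, and 2 additional pairs relative to high-spin add 50090 cm⁻¹, giving 33590 cm⁻¹.
The difference is 33590 − (0) = 33590 cm⁻¹, so high-spin lies lower.

33590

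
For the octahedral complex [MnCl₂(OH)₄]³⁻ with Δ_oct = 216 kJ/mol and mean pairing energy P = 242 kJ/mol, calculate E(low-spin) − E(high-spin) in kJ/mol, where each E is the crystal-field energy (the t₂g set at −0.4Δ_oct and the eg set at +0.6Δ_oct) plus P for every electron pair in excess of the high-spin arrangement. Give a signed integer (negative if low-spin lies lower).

26

Ligand charges: 2×(-1) from Cl⁻ and 4×(-1) from OH⁻ sum to -6; with overall charge -3, Mn is +3.
Group 7 minus oxidation state +3 gives a d⁴ configuration for Mn³⁺.
High-spin d⁴ fills as t₂g³ eg¹ with CFSE 3(−0.4) + 1(+0.6) = -0.6Δ_oct = -130 kJ/mol.
Low-spin: t₂g⁴ eg⁰, orbital CFSE = -1.6Δ_oct = -346 kJ/mol; plus 1 excess pair × P = +242 kJ/mol; total -104 kJ/mol.
Thus E(LS) − E(HS) = 26 kJ/mol.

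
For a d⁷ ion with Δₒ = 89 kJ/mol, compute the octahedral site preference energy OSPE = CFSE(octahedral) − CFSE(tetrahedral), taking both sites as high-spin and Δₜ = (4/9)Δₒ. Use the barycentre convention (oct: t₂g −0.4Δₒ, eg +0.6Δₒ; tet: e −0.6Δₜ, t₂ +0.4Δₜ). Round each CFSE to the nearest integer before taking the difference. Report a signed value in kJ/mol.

Octahedral high-spin t2g^5 e_g^2: CFSE = -0.8 × 89 = -71 kJ/mol.
Tetrahedral: e^4 t2^3, CFSE = 4(−0.6) + 3(+0.4) = -1.2Δₜ = -1.2 × (4/9) × 89 = -47 kJ/mol.
OSPE = -71 − (-47) = -24 kJ/mol.

-24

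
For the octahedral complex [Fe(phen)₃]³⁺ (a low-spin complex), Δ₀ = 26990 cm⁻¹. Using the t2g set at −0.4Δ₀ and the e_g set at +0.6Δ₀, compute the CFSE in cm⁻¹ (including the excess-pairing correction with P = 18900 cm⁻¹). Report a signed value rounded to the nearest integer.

-16180

phen is neutral, so the +3 overall charge sits on Fe: oxidation state +3.
Fe is in group 8, so Fe³⁺ is d⁵ (8 − 3 = 5).
Electron filling gives t2g^5 e_g^0.
CFSE(orbital) = 5×(-0.4Δ₀) + 0×(0.6Δ₀) = -2.0Δ₀; with Δ₀ = 26990 cm⁻¹ that is -53980 cm⁻¹.
Relative to high-spin t2g^3 e_g^2 (0 paired), the low-spin configuration has 2 additional pairs, contributing +2 × 18900 = +37800 cm⁻¹.
Overall CFSE = -53980 + 37800 = -16180 cm⁻¹.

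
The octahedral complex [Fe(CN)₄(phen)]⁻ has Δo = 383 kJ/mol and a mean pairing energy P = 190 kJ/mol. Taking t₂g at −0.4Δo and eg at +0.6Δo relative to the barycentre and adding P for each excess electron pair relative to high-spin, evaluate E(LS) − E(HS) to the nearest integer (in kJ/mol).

-386

Ligand charges: 4×(-1) from CN⁻ and 1×(+0) from phen sum to -4; with overall charge -1, Fe is +3.
Fe sits in group 8; removing 3 electrons leaves Fe³⁺ with 8 − 3 = 5 d electrons.
High-spin: t₂g³ eg², CFSE = 0.0Δo = 0 kJ/mol.
Low-spin: t₂g⁵ eg⁰, orbital CFSE = -2.0Δo = -766 kJ/mol; plus 2 excess pairs × P = +380 kJ/mol; total -386 kJ/mol.
The difference is -386 − (0) = -386 kJ/mol, so low-spin lies lower.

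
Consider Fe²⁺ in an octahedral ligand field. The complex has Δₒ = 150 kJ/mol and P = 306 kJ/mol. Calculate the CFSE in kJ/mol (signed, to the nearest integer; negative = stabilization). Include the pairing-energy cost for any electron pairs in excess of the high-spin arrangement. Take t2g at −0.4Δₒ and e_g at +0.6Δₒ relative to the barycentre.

-60

Fe is in group 8, so Fe²⁺ is d⁶ (8 − 2 = 6).
Δₒ < P, so pairing is avoided: the ground state is high-spin.
That gives t2g^4 e_g^2.
Orbital CFSE = -0.4Δₒ = -0.4 × 150 = -60 kJ/mol.
High-spin has no excess pairs, so no pairing correction applies.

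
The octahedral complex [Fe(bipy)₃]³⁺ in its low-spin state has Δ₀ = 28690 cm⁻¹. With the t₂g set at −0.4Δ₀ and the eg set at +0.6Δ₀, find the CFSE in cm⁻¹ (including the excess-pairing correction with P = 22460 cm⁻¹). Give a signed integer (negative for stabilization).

-12460

bipy is neutral, so the +3 overall charge sits on Fe: oxidation state +3.
Fe is in group 8, so Fe³⁺ is d⁵ (8 − 3 = 5).
Electron filling gives t₂g⁵ eg⁰.
Orbital CFSE = 5(-0.4) + 0(0.6) = -2.0Δ₀ = -2.0 × 28690 = -57380 cm⁻¹.
High-spin d⁵ would be t₂g³ eg² with 0 pairs; low-spin has 2, so 2 excess pairs cost +2P = +44920 cm⁻¹.
Overall CFSE = -57380 + 44920 = -12460 cm⁻¹.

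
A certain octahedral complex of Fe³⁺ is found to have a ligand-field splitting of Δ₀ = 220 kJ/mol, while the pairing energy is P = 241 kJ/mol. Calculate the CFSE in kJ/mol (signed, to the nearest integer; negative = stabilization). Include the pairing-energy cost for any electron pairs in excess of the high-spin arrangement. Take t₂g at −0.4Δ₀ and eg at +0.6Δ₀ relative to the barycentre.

Group 8 minus oxidation state +3 gives a d⁵ configuration for Fe³⁺.
Here Δ₀ < P (220 < 241), so the high-spin state is favoured.
That gives t₂g³ eg².
Orbital CFSE = 0.0Δ₀ = 0.0 × 220 = 0 kJ/mol.
High-spin has no excess pairs, so no pairing correction applies.

0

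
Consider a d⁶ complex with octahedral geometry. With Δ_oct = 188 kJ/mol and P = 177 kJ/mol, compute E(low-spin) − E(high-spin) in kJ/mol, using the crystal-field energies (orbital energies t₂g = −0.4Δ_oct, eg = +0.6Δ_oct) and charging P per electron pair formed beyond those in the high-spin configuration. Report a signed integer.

-22

High-spin d⁶ fills as t₂g⁴ eg² with CFSE 4(−0.4) + 2(+0.6) = -0.4Δ_oct = -75 kJ/mol.
Low-spin t₂g⁶ eg⁰ gives -2.4Δ_oct = -451 kJ/mol, but forming 2 extra pairs costs 2P = 354 kJ/mol, so E(LS) = -451 + 354 = -97 kJ/mol.
Thus E(LS) − E(HS) = -22 kJ/mol.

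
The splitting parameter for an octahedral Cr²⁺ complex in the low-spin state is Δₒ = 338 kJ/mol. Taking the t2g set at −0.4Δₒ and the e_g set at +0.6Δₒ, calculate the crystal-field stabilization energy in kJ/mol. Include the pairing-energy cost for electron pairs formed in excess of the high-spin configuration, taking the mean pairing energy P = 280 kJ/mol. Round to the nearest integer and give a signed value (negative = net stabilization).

-261

Cr sits in group 6; removing 2 electrons leaves Cr²⁺ with 6 − 2 = 4 d electrons.
The d⁴ electrons fill as t2g^4 e_g^0.
CFSE(orbital) = 4×(-0.4Δₒ) + 0×(0.6Δₒ) = -1.6Δₒ; with Δₒ = 338 kJ/mol that is -541 kJ/mol.
High-spin d⁴ would be t2g^3 e_g^1 with 0 pairs; low-spin has 1, so 1 excess pair costs +1P = +280 kJ/mol.
Overall CFSE = -541 + 280 = -261 kJ/mol.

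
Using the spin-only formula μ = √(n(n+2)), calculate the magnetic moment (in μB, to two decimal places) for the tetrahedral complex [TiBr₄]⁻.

Each Br⁻ contributes -1; 4 × (-1) = -4. With overall charge -1, Ti is in the +3 oxidation state.
Ti is in group 4, so Ti³⁺ is d¹ (4 − 3 = 1).
Tetrahedral splitting is small, so the complex is high-spin.
Configuration: e^1 t2^0 → 1 unpaired electron.
μ(spin-only) = √[1(1+2)] = √3 ≈ 1.73 μB.

1.73 μB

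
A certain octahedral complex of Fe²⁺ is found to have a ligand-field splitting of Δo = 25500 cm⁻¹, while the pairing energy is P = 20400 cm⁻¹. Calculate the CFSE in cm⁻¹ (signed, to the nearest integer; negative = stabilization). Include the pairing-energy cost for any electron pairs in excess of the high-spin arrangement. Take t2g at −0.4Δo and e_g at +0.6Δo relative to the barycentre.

-20400

Fe²⁺: group 8, so d-count = 8 − 2 = 6.
Since Δo = 25500 cm⁻¹ > P = 20400 cm⁻¹, the complex adopts the low-spin configuration.
Configuration: t2g^6 e_g^0.
Orbital CFSE = -2.4Δo = -2.4 × 25500 = -61200 cm⁻¹.
Excess pairs vs high-spin: 3 − 1 = 2; pairing cost = +40800 cm⁻¹.
Net CFSE = -61200 + 40800 = -20400 cm⁻¹.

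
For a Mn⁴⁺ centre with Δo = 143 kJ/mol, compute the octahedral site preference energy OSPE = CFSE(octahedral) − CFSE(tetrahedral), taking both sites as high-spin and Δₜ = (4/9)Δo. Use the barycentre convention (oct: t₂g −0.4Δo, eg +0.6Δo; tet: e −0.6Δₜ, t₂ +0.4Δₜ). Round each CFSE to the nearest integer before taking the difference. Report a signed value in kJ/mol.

Group 7 minus oxidation state +4 gives a d³ configuration for Mn⁴⁺.
Octahedral high-spin t₂g³ eg⁰: CFSE = -1.2 × 143 = -172 kJ/mol.
Tetrahedral e² t₂¹ gives -0.8Δₜ = -0.8 × (4/9) × 143 = -51 kJ/mol.
OSPE = CFSE(oct) − CFSE(tet) = -172 − (-51) = -121 kJ/mol.

-121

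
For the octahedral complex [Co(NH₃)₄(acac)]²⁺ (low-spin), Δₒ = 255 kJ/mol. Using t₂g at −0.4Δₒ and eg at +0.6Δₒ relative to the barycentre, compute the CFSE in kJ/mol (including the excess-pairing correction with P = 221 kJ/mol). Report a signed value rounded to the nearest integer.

Ligand charges: 4×(+0) from NH₃ and 1×(-1) from acac⁻ sum to -1; with overall charge +2, Co is +3.
Group 9 minus oxidation state +3 gives a d⁶ configuration for Co³⁺.
Configuration: t₂g⁶ eg⁰.
The orbital stabilization is -2.4Δₒ = -2.4 × 255 = -612 kJ/mol.
Pairing penalty: 3 pairs vs 1 in the high-spin reference → 2 extra × P = 442 kJ/mol.
Overall CFSE = -612 + 442 = -170 kJ/mol.

-170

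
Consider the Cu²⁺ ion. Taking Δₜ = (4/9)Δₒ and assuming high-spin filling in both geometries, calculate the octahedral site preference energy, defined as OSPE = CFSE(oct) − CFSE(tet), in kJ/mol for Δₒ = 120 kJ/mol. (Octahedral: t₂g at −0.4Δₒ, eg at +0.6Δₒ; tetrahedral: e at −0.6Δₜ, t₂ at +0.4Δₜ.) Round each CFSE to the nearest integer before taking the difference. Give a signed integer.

-51

Cu sits in group 11; removing 2 electrons leaves Cu²⁺ with 11 − 2 = 9 d electrons.
Octahedral (high-spin): t2g^6 e_g^3, CFSE = 6(−0.4) + 3(+0.6) = -0.6Δₒ = -0.6 × 120 = -72 kJ/mol.
Tetrahedral: e^4 t2^5, CFSE = 4(−0.6) + 5(+0.4) = -0.4Δₜ = -0.4 × (4/9) × 120 = -21 kJ/mol.
OSPE = CFSE(oct) − CFSE(tet) = -72 − (-21) = -51 kJ/mol.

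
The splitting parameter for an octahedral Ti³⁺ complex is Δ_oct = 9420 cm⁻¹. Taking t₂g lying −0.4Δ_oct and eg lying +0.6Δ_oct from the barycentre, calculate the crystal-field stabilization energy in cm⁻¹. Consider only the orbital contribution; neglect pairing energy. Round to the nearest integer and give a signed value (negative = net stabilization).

-3768

Ti sits in group 4; removing 3 electrons leaves Ti³⁺ with 4 − 3 = 1 d electrons.
Electron filling gives t₂g¹ eg⁰.
CFSE(orbital) = 1×(-0.4Δ_oct) + 0×(0.6Δ_oct) = -0.4Δ_oct; with Δ_oct = 9420 cm⁻¹ that is -3768 cm⁻¹.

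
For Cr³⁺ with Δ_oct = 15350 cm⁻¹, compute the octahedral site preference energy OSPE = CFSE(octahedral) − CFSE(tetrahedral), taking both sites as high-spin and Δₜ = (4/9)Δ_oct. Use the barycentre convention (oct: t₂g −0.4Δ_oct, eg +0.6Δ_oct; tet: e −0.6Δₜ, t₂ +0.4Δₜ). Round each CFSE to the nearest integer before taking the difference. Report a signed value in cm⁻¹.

-12962

Cr³⁺: group 6, so d-count = 6 − 3 = 3.
Octahedral (high-spin): t₂g³ eg⁰, CFSE = 3(−0.4) + 0(+0.6) = -1.2Δ_oct = -1.2 × 15350 = -18420 cm⁻¹.
Tetrahedral e² t₂¹ gives -0.8Δₜ = -0.8 × (4/9) × 15350 = -5458 cm⁻¹.
OSPE = CFSE(oct) − CFSE(tet) = -18420 − (-5458) = -12962 cm⁻¹.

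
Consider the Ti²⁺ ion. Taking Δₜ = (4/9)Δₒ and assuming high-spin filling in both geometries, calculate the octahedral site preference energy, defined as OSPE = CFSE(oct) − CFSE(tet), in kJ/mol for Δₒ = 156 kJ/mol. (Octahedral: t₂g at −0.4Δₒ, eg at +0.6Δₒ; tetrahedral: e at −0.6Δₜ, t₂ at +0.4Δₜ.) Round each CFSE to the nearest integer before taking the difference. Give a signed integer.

Ti²⁺: group 4, so d-count = 4 − 2 = 2.
In an octahedral site d² (HS) is t2g^2 e_g^0, giving CFSE(oct) = -0.8Δₒ = -125 kJ/mol.
In a tetrahedral site the filling is e^2 t2^0: CFSE(tet) = -1.2Δₜ = -1.2 × (4/9)(156) = -83 kJ/mol.
OSPE = -125 − (-83) = -42 kJ/mol.

-42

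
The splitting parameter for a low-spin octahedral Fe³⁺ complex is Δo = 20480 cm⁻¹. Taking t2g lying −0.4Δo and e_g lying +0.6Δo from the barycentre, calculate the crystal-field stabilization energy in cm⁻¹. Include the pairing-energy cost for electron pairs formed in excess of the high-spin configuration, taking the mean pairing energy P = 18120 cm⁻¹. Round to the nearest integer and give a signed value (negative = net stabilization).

-4720

Fe³⁺: group 8, so d-count = 8 − 3 = 5.
Electron filling gives t2g^5 e_g^0.
CFSE(orbital) = 5×(-0.4Δo) + 0×(0.6Δo) = -2.0Δo; with Δo = 20480 cm⁻¹ that is -40960 cm⁻¹.
Pairing penalty: 2 pairs vs 0 in the high-spin reference → 2 extra × P = 36240 cm⁻¹.
Overall CFSE = -40960 + 36240 = -4720 cm⁻¹.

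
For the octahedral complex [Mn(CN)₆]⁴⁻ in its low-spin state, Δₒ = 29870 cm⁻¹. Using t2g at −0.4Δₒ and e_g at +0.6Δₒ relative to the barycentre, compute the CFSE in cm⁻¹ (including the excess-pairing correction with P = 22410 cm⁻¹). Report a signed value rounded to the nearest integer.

Each CN⁻ contributes -1; 6 × (-1) = -6. With overall charge -4, Mn is in the +2 oxidation state.
Mn is in group 7, so Mn²⁺ is d⁵ (7 − 2 = 5).
Electron filling gives t2g^5 e_g^0.
The orbital stabilization is -2.0Δₒ = -2.0 × 29870 = -59740 cm⁻¹.
Relative to high-spin t2g^3 e_g^2 (0 paired), the low-spin configuration has 2 additional pairs, contributing +2 × 22410 = +44820 cm⁻¹.
Overall CFSE = -59740 + 44820 = -14920 cm⁻¹.

-14920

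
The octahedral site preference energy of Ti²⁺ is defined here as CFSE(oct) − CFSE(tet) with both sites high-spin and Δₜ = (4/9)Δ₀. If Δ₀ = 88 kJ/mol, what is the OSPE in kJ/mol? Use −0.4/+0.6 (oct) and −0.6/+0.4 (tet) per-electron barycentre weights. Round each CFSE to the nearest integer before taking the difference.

-23

Ti is in group 4, so Ti²⁺ is d² (4 − 2 = 2).
Octahedral high-spin t2g^2 e_g^0: CFSE = -0.8 × 88 = -70 kJ/mol.
In a tetrahedral site the filling is e^2 t2^0: CFSE(tet) = -1.2Δₜ = -1.2 × (4/9)(88) = -47 kJ/mol.
OSPE = CFSE(oct) − CFSE(tet) = -70 − (-47) = -23 kJ/mol.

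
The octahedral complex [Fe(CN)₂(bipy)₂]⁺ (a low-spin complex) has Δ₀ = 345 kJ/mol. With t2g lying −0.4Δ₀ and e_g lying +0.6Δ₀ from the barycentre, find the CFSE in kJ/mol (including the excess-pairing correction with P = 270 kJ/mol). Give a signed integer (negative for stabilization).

Ligand charges: 2×(-1) from CN⁻ and 2×(+0) from bipy sum to -2; with overall charge +1, Fe is +3.
Fe is in group 8, so Fe³⁺ is d⁵ (8 − 3 = 5).
Configuration: t2g^5 e_g^0.
Orbital CFSE = 5(-0.4) + 0(0.6) = -2.0Δ₀ = -2.0 × 345 = -690 kJ/mol.
Relative to high-spin t2g^3 e_g^2 (0 paired), the low-spin configuration has 2 additional pairs, contributing +2 × 270 = +540 kJ/mol.
Net CFSE = -690 + 540 = -150 kJ/mol.

-150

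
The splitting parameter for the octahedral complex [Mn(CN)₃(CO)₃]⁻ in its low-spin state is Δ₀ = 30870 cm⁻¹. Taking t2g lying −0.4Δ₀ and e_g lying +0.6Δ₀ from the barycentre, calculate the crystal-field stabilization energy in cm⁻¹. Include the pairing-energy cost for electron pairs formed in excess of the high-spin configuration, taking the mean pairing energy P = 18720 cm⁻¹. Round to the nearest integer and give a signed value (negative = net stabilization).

Ligand charges: 3×(-1) from CN⁻ and 3×(+0) from CO sum to -3; with overall charge -1, Mn is +2.
Group 7 minus oxidation state +2 gives a d⁵ configuration for Mn²⁺.
Electron filling gives t2g^5 e_g^0.
The orbital stabilization is -2.0Δ₀ = -2.0 × 30870 = -61740 cm⁻¹.
Pairing penalty: 2 pairs vs 0 in the high-spin reference → 2 extra × P = 37440 cm⁻¹.
Combining: -61740 + 37440 = -24300 cm⁻¹.

-24300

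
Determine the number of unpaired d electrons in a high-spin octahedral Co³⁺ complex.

Co is in group 9, so Co³⁺ is d⁶ (9 − 3 = 6).
Configuration: t₂g⁴ eg², giving 4 unpaired electrons.

4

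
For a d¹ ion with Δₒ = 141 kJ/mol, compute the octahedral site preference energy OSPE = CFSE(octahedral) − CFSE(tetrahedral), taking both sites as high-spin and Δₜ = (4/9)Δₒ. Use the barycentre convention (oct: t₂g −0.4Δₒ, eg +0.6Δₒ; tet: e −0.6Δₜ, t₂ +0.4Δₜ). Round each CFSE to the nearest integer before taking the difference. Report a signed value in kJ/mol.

-18

In an octahedral site d¹ (HS) is t2g^1 e_g^0, giving CFSE(oct) = -0.4Δₒ = -56 kJ/mol.
Tetrahedral: e^1 t2^0, CFSE = 1(−0.6) + 0(+0.4) = -0.6Δₜ = -0.6 × (4/9) × 141 = -38 kJ/mol.
OSPE = CFSE(oct) − CFSE(tet) = -56 − (-38) = -18 kJ/mol.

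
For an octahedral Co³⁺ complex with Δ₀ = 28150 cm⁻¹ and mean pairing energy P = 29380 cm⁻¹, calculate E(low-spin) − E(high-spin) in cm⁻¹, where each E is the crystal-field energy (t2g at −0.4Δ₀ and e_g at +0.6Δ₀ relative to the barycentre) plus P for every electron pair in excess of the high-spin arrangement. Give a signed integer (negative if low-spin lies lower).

Co³⁺: group 9, so d-count = 9 − 3 = 6.
High-spin d⁶ fills as t2g^4 e_g^2 with CFSE 4(−0.4) + 2(+0.6) = -0.4Δ₀ = -11260 cm⁻¹.
For low-spin the configuration is t2g^6 e_g^0: orbital energy -2.4 × 28150 = -67560 cm⁻¹, and 2 additional pairs relative to high-spin add 58760 cm⁻¹, giving -8800 cm⁻¹.
E(LS) − E(HS) = -8800 − (-11260) = 2460 cm⁻¹.

2460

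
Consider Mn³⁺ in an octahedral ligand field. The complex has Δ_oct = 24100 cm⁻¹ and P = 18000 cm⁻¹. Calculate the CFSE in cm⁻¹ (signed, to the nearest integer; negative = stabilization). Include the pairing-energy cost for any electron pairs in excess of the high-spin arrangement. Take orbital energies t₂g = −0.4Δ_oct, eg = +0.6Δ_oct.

-20560

Mn is in group 7, so Mn³⁺ is d⁴ (7 − 3 = 4).
With Δ_oct > P the complex is low-spin.
That gives t₂g⁴ eg⁰.
Orbital CFSE = -1.6Δ_oct = -1.6 × 24100 = -38560 cm⁻¹.
Excess pairs vs high-spin: 1 − 0 = 1; pairing cost = +18000 cm⁻¹.
Net CFSE = -38560 + 18000 = -20560 cm⁻¹.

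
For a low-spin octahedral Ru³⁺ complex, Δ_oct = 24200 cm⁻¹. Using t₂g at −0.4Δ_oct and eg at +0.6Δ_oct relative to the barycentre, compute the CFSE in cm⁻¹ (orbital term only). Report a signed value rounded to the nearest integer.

-48400

Group 8 minus oxidation state +3 gives a d⁵ configuration for Ru³⁺.
Electron filling gives t₂g⁵ eg⁰.
CFSE(orbital) = 5×(-0.4Δ_oct) + 0×(0.6Δ_oct) = -2.0Δ_oct; with Δ_oct = 24200 cm⁻¹ that is -48400 cm⁻¹.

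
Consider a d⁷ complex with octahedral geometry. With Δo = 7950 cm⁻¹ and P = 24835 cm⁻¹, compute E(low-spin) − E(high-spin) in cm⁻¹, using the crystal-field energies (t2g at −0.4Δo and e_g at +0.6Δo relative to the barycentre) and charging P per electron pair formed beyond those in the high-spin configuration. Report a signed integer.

16885

In the high-spin limit (t2g^5 e_g^2) the orbital term is -0.8Δo = -6360 cm⁻¹, with no excess pairing.
Low-spin: t2g^6 e_g^1, orbital CFSE = -1.8Δo = -14310 cm⁻¹; plus 1 excess pair × P = +24835 cm⁻¹; total 10525 cm⁻¹.
E(LS) − E(HS) = 10525 − (-6360) = 16885 cm⁻¹.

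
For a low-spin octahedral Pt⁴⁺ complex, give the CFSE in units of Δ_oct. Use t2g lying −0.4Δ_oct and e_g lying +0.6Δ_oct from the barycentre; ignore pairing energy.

-2.4 Δ_oct

Group 10 minus oxidation state +4 gives a d⁶ configuration for Pt⁴⁺.
Configuration: t2g^6 e_g^0.
CFSE = 6(-0.4Δ_oct) + 0(0.6Δ_oct) = -2.4Δ_oct + 0.0Δ_oct = -2.4Δ_oct.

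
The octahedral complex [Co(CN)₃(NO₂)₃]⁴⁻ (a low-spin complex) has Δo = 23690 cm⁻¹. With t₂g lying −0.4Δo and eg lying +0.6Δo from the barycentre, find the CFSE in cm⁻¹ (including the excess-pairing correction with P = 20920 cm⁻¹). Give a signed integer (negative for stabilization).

Ligand charges: 3×(-1) from CN⁻ and 3×(-1) from NO₂⁻ sum to -6; with overall charge -4, Co is +2.
Group 9 minus oxidation state +2 gives a d⁷ configuration for Co²⁺.
Configuration: t₂g⁶ eg¹.
Orbital CFSE = 6(-0.4) + 1(0.6) = -1.8Δo = -1.8 × 23690 = -42642 cm⁻¹.
High-spin d⁷ would be t₂g⁵ eg² with 2 pairs; low-spin has 3, so 1 excess pair costs +1P = +20920 cm⁻¹.
Combining: -42642 + 20920 = -21722 cm⁻¹.

-21722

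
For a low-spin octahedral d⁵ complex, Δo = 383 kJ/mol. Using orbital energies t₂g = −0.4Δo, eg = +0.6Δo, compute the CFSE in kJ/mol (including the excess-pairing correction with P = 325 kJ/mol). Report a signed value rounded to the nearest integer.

-116

Electron filling gives t₂g⁵ eg⁰.
Orbital CFSE = 5(-0.4) + 0(0.6) = -2.0Δo = -2.0 × 383 = -766 kJ/mol.
Relative to high-spin t₂g³ eg² (0 paired), the low-spin configuration has 2 additional pairs, contributing +2 × 325 = +650 kJ/mol.
Overall CFSE = -766 + 650 = -116 kJ/mol.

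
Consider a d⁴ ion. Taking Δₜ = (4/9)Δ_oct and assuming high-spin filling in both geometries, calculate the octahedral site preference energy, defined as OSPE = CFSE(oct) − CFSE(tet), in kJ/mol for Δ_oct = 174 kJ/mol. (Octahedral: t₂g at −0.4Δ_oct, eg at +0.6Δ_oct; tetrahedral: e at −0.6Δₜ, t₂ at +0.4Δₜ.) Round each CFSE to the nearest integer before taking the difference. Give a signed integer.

-73

Octahedral (high-spin): t₂g³ eg¹, CFSE = 3(−0.4) + 1(+0.6) = -0.6Δ_oct = -0.6 × 174 = -104 kJ/mol.
In a tetrahedral site the filling is e² t₂²: CFSE(tet) = -0.4Δₜ = -0.4 × (4/9)(174) = -31 kJ/mol.
OSPE = CFSE(oct) − CFSE(tet) = -104 − (-31) = -73 kJ/mol.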